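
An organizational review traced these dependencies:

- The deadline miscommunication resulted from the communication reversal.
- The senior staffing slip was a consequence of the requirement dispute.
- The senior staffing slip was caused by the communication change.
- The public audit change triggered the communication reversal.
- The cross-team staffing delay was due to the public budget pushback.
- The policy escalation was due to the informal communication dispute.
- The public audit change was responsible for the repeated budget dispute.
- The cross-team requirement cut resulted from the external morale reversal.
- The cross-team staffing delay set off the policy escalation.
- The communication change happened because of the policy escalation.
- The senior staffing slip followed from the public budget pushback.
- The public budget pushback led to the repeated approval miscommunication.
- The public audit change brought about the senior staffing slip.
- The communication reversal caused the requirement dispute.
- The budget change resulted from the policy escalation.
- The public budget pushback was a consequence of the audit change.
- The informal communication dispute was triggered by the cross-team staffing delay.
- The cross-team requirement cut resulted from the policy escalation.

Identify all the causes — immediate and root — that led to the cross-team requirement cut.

Immediate causes of the cross-team requirement cut: the policy escalation, the external morale reversal.
Further upstream: the audit change, the public budget pushback, the cross-team staffing delay, the informal communication dispute.

the audit change, the cross-team staffing delay, the external morale reversal, the informal communication dispute, the policy escalation, the public budget pushback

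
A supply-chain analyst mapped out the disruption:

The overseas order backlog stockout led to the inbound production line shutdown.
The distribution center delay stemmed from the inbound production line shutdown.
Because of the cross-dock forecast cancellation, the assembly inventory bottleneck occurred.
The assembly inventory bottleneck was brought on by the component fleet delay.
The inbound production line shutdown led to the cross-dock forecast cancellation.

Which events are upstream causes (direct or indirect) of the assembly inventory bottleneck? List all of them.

Immediate causes of the assembly inventory bottleneck: the component fleet delay, the cross-dock forecast cancellation.
Further upstream: the overseas order backlog stockout, the inbound production line shutdown.

the component fleet delay, the cross-dock forecast cancellation, the inbound production line shutdown, the overseas order backlog stockout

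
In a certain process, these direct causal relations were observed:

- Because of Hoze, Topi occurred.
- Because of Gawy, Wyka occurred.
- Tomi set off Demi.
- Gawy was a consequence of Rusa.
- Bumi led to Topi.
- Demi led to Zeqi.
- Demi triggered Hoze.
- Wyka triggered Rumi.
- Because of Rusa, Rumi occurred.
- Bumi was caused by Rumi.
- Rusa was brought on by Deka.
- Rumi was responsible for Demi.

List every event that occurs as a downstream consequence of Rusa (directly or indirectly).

Direct effects: Gawy, Rumi.
2 steps out: Wyka, Bumi, Demi.
3 steps out: Zeqi, Hoze, Topi.
Not reachable from it: Deka, Tomi.

Bumi, Demi, Gawy, Hoze, Rumi, Topi, Wyka, Zeqi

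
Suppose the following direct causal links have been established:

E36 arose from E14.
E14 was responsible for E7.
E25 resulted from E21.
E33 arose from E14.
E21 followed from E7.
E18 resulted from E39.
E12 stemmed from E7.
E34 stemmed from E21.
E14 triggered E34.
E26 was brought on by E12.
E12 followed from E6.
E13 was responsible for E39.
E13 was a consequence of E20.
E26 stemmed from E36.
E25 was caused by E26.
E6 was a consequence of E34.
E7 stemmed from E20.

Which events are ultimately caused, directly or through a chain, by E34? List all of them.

Direct effects: E6.
2 steps out: E12.
3 steps out: E26.
4 steps out: E25.
Not reachable from it: E20, E13, E39, E14, E18, E7, E33, E36, E21.

E12, E25, E26, E6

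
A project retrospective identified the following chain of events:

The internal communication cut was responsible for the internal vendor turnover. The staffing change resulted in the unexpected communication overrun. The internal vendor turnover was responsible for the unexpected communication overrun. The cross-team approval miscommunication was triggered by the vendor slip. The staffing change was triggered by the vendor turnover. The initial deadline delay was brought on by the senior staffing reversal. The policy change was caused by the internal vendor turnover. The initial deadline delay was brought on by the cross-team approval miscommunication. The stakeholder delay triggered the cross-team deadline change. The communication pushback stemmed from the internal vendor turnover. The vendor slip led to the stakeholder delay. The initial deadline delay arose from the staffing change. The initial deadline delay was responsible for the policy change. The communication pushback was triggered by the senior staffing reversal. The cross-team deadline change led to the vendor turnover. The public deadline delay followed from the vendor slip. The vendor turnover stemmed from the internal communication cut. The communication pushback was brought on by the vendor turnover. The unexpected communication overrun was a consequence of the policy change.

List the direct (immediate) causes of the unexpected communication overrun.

the internal vendor turnover, the policy change, the staffing change

Upstream contributors include the vendor slip, the senior staffing reversal, the stakeholder delay, the internal communication cut, the cross-team deadline change, the cross-team approval miscommunication, the vendor turnover, the initial deadline delay, but only the internal vendor turnover, the policy change, the staffing change feed directly into the unexpected communication overrun.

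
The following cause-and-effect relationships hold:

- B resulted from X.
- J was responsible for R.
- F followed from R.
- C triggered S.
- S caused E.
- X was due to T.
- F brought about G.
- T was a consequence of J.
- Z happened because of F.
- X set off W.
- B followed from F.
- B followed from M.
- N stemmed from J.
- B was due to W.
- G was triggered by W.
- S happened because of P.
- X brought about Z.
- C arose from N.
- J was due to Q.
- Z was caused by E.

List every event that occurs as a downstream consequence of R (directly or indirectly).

B, F, G, Z

Direct effects: F.
2 steps out: G, Z, B.
Not reachable from it: Q, J, P, N, M, C, T, S, X, W, E.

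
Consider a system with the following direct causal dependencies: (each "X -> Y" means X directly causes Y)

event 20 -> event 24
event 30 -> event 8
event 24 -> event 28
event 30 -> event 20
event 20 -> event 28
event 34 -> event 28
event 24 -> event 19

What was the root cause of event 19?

Tracing upstream from event 19: event 19 ← event 24 ← event 20 ← event 30.
Event 30 has no stated cause, so it is the root.

event 30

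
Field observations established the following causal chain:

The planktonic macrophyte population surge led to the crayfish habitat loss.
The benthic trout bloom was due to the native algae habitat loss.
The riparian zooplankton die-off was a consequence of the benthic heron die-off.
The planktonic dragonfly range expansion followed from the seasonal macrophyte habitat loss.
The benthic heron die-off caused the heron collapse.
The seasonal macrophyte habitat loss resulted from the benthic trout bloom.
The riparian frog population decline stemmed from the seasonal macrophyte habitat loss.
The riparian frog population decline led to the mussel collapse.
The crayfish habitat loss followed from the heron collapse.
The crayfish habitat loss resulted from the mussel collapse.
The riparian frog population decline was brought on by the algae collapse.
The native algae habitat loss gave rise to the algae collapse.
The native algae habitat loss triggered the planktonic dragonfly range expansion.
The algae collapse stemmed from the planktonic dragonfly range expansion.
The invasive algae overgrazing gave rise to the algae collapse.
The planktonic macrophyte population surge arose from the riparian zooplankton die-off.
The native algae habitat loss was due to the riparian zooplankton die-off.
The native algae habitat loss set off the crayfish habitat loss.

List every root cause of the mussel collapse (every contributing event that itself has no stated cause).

the benthic heron die-off, the invasive algae overgrazing

Tracing upstream from the mussel collapse: the mussel collapse ← the riparian frog population decline ← the algae collapse ← the native algae habitat loss ← the riparian zooplankton die-off ← the benthic heron die-off.
A separate upstream branch: the mussel collapse ← the riparian frog population decline ← the algae collapse ← the invasive algae overgrazing.
Each of those chain origins has no stated cause.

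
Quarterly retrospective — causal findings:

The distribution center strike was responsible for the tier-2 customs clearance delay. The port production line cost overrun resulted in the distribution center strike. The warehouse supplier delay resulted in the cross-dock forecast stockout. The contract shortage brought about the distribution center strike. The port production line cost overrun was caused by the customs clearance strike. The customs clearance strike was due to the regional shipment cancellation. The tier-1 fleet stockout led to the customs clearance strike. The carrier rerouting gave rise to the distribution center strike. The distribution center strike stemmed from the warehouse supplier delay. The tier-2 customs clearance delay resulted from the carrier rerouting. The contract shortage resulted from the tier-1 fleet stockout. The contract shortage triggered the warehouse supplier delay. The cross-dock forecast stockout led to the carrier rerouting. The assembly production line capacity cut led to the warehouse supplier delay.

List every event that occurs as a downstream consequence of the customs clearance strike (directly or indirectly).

the distribution center strike, the port production line cost overrun, the tier-2 customs clearance delay

Direct effects: the port production line cost overrun.
2 steps out: the distribution center strike.
3 steps out: the tier-2 customs clearance delay.
Not reachable from it: the tier-1 fleet stockout, the assembly production line capacity cut, the contract shortage, the warehouse supplier delay, the regional shipment cancellation, the cross-dock forecast stockout, the carrier rerouting.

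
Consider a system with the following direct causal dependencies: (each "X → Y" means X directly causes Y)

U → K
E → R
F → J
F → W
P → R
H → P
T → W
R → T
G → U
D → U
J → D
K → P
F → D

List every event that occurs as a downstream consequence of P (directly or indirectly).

R, T, W

Direct effects: R.
2 steps out: T.
3 steps out: W.
Not reachable from it: F, J, E, D, H, G, U, K.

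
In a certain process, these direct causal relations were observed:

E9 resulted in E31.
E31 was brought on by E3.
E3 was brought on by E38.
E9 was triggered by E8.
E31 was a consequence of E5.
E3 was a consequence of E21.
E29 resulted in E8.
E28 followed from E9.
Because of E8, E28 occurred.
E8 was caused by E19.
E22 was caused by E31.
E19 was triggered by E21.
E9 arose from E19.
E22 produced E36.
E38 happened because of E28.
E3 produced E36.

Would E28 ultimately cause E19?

No

E28 leads to E38, E3, E31, E22, E36; E19 is not among them.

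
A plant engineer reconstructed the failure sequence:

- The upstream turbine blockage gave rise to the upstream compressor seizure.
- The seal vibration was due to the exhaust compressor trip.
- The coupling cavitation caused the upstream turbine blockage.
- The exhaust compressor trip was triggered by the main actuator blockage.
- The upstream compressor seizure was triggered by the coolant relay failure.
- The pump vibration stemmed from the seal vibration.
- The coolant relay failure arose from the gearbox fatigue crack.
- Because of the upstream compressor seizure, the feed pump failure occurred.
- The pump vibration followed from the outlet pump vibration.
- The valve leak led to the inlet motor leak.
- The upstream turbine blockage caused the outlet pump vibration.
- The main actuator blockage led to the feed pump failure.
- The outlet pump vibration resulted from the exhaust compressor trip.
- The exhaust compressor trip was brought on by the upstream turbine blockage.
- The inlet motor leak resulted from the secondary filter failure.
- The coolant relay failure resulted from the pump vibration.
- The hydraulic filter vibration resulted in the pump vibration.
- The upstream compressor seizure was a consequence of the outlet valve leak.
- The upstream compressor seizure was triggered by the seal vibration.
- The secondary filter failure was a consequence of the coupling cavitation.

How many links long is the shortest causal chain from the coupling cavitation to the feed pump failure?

Shortest chain: the coupling cavitation → the upstream turbine blockage → the upstream compressor seizure → the feed pump failure.

3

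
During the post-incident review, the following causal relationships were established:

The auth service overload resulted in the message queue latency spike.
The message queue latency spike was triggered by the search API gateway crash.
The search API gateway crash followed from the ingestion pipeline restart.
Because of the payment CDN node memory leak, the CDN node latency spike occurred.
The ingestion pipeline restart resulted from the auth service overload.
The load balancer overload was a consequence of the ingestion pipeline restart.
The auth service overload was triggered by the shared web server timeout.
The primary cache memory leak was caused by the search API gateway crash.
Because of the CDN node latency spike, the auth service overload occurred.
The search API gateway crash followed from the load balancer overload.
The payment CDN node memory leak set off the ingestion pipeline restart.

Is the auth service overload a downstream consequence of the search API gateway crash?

No

The search API gateway crash leads to the primary cache memory leak, the message queue latency spike; the auth service overload is not among them.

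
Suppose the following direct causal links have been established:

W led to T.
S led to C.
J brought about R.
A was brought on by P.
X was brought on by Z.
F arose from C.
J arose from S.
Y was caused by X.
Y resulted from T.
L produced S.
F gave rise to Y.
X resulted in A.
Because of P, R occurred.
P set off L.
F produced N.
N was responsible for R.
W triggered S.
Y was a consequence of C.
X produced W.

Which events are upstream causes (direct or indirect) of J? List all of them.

Immediate cause of J: S.
Further upstream: P, Z, X, W, L.

L, P, S, W, X, Z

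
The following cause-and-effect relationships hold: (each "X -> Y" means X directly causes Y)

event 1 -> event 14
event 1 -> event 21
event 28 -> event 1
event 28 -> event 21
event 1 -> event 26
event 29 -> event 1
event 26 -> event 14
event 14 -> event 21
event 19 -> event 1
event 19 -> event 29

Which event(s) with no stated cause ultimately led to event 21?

event 19, event 28

Tracing upstream from event 21: event 21 ← event 28.
A separate upstream branch: event 21 ← event 1 ← event 19.
Each of those chain origins has no stated cause.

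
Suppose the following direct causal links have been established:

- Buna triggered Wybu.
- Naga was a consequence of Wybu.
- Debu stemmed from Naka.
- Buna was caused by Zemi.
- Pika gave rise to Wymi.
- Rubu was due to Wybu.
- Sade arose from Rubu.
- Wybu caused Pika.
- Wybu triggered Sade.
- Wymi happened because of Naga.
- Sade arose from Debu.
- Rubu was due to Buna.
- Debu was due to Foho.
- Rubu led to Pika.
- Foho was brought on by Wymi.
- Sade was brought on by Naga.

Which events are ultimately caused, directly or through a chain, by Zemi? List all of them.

Buna, Debu, Foho, Naga, Pika, Rubu, Sade, Wybu, Wymi

Direct effects: Buna.
2 steps out: Wybu, Rubu.
3 steps out: Naga, Pika, Sade.
4 steps out: Wymi.
5 steps out: Foho.
6 steps out: Debu.
Not reachable from it: Naka.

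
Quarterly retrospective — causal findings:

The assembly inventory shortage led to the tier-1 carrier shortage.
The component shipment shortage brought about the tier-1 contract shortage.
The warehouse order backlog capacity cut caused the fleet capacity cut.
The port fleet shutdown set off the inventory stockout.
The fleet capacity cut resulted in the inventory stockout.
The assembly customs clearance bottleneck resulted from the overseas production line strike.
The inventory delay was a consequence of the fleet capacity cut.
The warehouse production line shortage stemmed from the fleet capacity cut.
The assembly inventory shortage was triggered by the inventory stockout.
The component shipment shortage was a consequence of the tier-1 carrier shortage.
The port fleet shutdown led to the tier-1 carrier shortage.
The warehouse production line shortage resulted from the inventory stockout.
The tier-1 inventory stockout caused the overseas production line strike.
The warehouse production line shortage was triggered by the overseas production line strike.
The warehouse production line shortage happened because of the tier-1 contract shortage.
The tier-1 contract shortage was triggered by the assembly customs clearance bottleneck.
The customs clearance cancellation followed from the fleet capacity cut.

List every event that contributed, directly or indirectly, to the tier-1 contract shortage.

Immediate causes of the tier-1 contract shortage: the assembly customs clearance bottleneck, the component shipment shortage.
Further upstream: the warehouse order backlog capacity cut, the tier-1 inventory stockout, the fleet capacity cut, the overseas production line strike, the port fleet shutdown, the inventory stockout, the assembly inventory shortage, the tier-1 carrier shortage.

the assembly customs clearance bottleneck, the assembly inventory shortage, the component shipment shortage, the fleet capacity cut, the inventory stockout, the overseas production line strike, the port fleet shutdown, the tier-1 carrier shortage, the tier-1 inventory stockout, the warehouse order backlog capacity cut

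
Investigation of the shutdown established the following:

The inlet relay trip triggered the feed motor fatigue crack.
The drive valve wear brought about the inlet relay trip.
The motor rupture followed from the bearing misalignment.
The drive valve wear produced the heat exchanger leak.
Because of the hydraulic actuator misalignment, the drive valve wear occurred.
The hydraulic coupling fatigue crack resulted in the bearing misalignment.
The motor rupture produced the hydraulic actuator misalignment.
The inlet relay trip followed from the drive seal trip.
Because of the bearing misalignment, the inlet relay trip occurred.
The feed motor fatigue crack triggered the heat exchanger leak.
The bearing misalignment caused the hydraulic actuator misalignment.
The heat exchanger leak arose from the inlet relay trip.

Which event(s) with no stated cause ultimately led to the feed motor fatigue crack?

Tracing upstream from the feed motor fatigue crack: the feed motor fatigue crack ← the inlet relay trip ← the bearing misalignment ← the hydraulic coupling fatigue crack.
A separate upstream branch: the feed motor fatigue crack ← the inlet relay trip ← the drive seal trip.
Each of those chain origins has no stated cause.

the drive seal trip, the hydraulic coupling fatigue crack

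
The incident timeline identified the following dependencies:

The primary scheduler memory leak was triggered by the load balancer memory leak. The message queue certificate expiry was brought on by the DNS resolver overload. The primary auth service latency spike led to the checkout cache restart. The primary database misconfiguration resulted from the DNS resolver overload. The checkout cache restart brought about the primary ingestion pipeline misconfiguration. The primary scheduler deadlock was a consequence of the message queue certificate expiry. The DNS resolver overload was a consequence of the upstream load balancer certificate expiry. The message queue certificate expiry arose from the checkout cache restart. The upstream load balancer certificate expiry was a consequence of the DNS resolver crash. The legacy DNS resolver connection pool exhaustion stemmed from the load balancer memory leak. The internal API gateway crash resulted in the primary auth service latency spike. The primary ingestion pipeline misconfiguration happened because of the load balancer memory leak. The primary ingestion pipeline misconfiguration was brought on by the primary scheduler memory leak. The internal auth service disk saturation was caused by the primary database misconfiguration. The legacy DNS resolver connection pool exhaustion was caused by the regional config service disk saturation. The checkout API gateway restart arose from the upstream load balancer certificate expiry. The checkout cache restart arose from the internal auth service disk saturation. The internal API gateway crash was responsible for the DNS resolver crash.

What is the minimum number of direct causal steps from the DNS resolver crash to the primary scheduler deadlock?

4

Shortest chain: the DNS resolver crash → the upstream load balancer certificate expiry → the DNS resolver overload → the message queue certificate expiry → the primary scheduler deadlock.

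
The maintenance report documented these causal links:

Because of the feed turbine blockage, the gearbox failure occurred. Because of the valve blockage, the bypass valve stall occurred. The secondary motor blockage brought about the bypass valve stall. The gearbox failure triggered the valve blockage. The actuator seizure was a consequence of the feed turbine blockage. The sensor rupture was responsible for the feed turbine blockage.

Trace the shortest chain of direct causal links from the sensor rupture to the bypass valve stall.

the sensor rupture → the feed turbine blockage → the gearbox failure → the valve blockage → the bypass valve stall

the sensor rupture → the feed turbine blockage
the feed turbine blockage → the gearbox failure
the gearbox failure → the valve blockage
the valve blockage → the bypass valve stall
Length: 4 steps.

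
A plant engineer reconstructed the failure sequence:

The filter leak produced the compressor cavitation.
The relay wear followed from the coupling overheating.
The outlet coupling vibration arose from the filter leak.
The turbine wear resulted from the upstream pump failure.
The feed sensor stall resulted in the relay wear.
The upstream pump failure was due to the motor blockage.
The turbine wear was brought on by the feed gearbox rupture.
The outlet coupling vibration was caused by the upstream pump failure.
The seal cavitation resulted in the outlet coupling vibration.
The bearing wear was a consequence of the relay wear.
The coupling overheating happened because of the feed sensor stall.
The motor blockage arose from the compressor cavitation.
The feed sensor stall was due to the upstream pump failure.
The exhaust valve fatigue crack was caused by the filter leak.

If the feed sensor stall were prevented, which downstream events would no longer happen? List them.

the bearing wear, the coupling overheating, the relay wear

Downstream of the feed sensor stall: the coupling overheating, the relay wear, the bearing wear.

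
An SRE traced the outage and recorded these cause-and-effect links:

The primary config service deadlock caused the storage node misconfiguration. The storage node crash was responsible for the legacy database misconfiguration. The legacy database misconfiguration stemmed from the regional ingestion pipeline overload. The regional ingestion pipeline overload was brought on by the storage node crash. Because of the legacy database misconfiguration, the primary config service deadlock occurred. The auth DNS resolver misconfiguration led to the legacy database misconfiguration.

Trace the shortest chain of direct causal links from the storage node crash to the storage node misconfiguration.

the storage node crash → the legacy database misconfiguration
the legacy database misconfiguration → the primary config service deadlock
the primary config service deadlock → the storage node misconfiguration
Length: 3 steps.

the storage node crash → the legacy database misconfiguration → the primary config service deadlock → the storage node misconfiguration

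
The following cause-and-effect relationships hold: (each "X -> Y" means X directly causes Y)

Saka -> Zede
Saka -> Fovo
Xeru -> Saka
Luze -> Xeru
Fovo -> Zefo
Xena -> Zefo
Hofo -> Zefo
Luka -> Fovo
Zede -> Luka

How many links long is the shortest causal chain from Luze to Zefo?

4

Shortest chain: Luze → Xeru → Saka → Fovo → Zefo.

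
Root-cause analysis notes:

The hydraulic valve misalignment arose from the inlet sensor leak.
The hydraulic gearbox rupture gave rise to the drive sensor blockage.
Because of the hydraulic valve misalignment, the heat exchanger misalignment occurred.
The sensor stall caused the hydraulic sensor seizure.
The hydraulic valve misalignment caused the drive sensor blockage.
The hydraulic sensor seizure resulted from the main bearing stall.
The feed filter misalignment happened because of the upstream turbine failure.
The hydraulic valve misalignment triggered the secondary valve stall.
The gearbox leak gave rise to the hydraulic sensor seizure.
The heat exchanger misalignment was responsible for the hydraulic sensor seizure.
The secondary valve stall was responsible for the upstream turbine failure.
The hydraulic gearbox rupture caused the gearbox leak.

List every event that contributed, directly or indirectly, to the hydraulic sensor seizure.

Immediate causes of the hydraulic sensor seizure: the main bearing stall, the gearbox leak, the sensor stall, the heat exchanger misalignment.
Further upstream: the hydraulic gearbox rupture, the inlet sensor leak, the hydraulic valve misalignment.

the gearbox leak, the heat exchanger misalignment, the hydraulic gearbox rupture, the hydraulic valve misalignment, the inlet sensor leak, the main bearing stall, the sensor stall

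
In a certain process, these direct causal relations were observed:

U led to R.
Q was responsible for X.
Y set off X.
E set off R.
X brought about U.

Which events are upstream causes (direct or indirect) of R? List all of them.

E, Q, U, X, Y

Immediate causes of R: U, E.
Further upstream: Q, Y, X.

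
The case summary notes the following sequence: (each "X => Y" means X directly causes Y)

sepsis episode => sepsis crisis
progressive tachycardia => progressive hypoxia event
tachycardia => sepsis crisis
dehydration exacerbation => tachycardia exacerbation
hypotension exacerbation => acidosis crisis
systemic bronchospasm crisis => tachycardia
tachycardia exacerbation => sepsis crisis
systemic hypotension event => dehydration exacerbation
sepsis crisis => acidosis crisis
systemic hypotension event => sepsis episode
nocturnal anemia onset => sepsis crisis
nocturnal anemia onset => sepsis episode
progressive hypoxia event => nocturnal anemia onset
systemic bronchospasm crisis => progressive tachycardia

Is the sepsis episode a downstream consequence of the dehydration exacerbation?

No

The dehydration exacerbation leads to the tachycardia exacerbation, the sepsis crisis, the acidosis crisis; the sepsis episode is not among them.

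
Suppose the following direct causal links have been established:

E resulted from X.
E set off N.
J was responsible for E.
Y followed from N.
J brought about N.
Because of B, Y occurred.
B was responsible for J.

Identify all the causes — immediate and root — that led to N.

Immediate causes of N: J, E.
Further upstream: B, X.

B, E, J, X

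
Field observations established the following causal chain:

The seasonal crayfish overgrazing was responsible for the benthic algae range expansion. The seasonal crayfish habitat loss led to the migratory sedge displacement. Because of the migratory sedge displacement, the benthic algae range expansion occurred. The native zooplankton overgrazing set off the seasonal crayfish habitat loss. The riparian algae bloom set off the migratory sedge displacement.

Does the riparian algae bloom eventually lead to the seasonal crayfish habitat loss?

The riparian algae bloom leads to the migratory sedge displacement, the benthic algae range expansion; the seasonal crayfish habitat loss is not among them.

No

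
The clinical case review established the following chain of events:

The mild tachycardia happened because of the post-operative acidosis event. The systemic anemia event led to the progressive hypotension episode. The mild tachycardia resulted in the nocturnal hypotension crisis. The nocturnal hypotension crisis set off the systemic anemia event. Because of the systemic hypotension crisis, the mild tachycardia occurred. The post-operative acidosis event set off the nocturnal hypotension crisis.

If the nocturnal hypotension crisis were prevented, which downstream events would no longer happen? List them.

the progressive hypotension episode, the systemic anemia event

Downstream of the nocturnal hypotension crisis: the systemic anemia event, the progressive hypotension episode.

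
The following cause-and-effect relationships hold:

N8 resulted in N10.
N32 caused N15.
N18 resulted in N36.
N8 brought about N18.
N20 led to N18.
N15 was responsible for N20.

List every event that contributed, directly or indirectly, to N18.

N15, N20, N32, N8

Immediate causes of N18: N8, N20.
Further upstream: N32, N15.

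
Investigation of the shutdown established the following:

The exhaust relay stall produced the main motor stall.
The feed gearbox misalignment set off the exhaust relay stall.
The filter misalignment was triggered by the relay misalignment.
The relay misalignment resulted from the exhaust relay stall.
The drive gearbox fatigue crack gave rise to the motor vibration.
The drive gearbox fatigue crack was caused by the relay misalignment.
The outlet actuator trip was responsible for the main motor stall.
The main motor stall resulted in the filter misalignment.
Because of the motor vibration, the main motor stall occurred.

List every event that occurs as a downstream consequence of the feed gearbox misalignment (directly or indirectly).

the drive gearbox fatigue crack, the exhaust relay stall, the filter misalignment, the main motor stall, the motor vibration, the relay misalignment

Direct effects: the exhaust relay stall.
2 steps out: the relay misalignment, the main motor stall.
3 steps out: the drive gearbox fatigue crack, the filter misalignment.
4 steps out: the motor vibration.
Not reachable from it: the outlet actuator trip.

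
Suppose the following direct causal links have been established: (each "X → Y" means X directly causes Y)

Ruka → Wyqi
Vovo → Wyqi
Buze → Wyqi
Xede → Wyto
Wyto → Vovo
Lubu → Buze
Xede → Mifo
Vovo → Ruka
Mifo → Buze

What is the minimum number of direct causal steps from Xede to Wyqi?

3

Shortest chain: Xede → Mifo → Buze → Wyqi.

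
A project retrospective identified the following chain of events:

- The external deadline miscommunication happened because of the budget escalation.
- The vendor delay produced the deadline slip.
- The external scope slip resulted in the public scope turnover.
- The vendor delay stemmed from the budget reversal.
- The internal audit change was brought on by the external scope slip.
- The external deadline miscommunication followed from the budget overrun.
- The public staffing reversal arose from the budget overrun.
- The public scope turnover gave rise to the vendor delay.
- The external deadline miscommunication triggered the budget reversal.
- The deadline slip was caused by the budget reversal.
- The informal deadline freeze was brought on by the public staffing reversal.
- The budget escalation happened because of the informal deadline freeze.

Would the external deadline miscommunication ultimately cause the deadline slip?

Yes

There is a causal chain: the external deadline miscommunication → the budget reversal → the deadline slip.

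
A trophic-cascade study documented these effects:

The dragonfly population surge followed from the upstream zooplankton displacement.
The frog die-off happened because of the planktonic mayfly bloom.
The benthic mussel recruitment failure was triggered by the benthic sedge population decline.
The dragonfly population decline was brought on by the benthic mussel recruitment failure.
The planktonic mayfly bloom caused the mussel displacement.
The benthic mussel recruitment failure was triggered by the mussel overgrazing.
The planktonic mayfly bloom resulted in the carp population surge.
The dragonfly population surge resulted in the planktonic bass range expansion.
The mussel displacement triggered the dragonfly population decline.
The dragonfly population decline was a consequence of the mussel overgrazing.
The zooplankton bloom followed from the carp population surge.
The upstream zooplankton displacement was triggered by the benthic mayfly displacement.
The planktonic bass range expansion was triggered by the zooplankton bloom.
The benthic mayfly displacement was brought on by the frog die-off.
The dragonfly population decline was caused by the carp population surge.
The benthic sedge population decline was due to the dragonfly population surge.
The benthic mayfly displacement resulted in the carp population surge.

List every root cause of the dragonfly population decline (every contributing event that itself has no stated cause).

the mussel overgrazing, the planktonic mayfly bloom

Tracing upstream from the dragonfly population decline: the dragonfly population decline ← the carp population surge ← the planktonic mayfly bloom.
A separate upstream branch: the dragonfly population decline ← the mussel overgrazing.
Each of those chain origins has no stated cause.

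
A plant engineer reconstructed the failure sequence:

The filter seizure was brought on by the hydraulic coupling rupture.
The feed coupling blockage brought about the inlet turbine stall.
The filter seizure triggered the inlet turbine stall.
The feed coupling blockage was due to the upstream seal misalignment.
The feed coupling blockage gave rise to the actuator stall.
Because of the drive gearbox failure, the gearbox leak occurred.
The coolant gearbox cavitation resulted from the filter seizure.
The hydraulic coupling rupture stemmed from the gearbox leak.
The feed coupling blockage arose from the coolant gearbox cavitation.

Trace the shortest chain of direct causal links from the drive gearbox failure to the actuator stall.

the drive gearbox failure → the gearbox leak → the hydraulic coupling rupture → the filter seizure → the coolant gearbox cavitation → the feed coupling blockage → the actuator stall

the drive gearbox failure → the gearbox leak
the gearbox leak → the hydraulic coupling rupture
the hydraulic coupling rupture → the filter seizure
the filter seizure → the coolant gearbox cavitation
the coolant gearbox cavitation → the feed coupling blockage
the feed coupling blockage → the actuator stall
Length: 6 steps.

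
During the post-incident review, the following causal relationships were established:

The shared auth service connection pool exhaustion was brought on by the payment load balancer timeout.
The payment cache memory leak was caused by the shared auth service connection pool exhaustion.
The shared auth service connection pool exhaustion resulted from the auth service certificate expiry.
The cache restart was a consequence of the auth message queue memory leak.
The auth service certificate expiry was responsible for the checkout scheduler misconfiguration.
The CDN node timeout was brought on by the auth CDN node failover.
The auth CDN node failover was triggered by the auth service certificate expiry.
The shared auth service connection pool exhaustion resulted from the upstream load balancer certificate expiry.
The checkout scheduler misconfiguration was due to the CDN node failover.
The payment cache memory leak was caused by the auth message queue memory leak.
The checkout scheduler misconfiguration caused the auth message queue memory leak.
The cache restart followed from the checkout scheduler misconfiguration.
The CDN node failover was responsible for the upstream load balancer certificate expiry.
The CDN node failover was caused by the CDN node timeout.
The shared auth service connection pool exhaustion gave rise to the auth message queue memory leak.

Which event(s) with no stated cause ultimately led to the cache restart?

Tracing upstream from the cache restart: the cache restart ← the checkout scheduler misconfiguration ← the auth service certificate expiry.
A separate upstream branch: the cache restart ← the auth message queue memory leak ← the shared auth service connection pool exhaustion ← the payment load balancer timeout.
Each of those chain origins has no stated cause.

the auth service certificate expiry, the payment load balancer timeout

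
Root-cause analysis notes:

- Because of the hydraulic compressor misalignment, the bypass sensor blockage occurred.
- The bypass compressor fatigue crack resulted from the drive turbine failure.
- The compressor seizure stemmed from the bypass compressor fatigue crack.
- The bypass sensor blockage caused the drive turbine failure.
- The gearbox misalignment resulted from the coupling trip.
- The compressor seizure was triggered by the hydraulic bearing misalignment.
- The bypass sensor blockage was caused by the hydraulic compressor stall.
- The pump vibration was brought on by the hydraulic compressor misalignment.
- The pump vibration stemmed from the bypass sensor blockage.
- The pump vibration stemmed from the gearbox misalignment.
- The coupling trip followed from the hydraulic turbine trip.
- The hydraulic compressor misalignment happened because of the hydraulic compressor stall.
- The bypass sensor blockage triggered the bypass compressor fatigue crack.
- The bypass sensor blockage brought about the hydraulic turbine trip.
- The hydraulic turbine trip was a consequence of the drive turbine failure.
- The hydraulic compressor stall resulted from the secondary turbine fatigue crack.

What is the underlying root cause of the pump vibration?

Tracing upstream from the pump vibration: the pump vibration ← the hydraulic compressor misalignment ← the hydraulic compressor stall ← the secondary turbine fatigue crack.
The secondary turbine fatigue crack has no stated cause, so it is the root.

the secondary turbine fatigue crack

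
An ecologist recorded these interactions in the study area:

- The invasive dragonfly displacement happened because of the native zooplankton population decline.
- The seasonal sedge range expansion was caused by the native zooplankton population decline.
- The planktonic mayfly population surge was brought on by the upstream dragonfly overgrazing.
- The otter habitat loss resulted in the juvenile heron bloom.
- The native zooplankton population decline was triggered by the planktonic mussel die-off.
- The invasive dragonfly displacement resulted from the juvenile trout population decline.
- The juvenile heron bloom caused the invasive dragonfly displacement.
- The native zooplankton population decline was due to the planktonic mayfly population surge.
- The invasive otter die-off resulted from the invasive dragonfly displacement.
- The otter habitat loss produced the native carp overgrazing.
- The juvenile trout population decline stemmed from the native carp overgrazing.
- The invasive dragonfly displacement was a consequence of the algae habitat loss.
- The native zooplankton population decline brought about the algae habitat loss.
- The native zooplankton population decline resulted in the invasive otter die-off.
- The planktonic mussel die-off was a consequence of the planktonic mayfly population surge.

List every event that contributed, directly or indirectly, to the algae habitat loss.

Immediate cause of the algae habitat loss: the native zooplankton population decline.
Further upstream: the upstream dragonfly overgrazing, the planktonic mayfly population surge, the planktonic mussel die-off.

the native zooplankton population decline, the planktonic mayfly population surge, the planktonic mussel die-off, the upstream dragonfly overgrazing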